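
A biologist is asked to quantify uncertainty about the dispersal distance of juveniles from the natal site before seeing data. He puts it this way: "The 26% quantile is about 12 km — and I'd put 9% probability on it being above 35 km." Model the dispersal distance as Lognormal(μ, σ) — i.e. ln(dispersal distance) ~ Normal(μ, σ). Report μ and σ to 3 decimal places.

μ ≈ 2.832, σ ≈ 0.540

If T ~ Lognormal(μ,σ) then ln T ~ Normal(μ,σ), so the p-quantile of ln T is μ + z_p·σ.
ln(12) = 2.485 and ln(35) = 3.555; z_{0.26} = -0.6433, z_{0.91} = 1.341.
σ = (3.555 − 2.485)/(1.341 − (-0.6433)) = 0.540.
μ = 2.485 − (-0.6433)·0.540 = 2.832.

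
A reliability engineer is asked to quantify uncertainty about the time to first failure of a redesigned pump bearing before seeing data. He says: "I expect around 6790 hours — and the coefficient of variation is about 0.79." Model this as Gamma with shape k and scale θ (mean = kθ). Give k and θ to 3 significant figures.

For Gamma(k, scale θ): mean = kθ, variance = kθ², so CV = 1/√k.
CV = 0.79, hence k = 1/CV² = 1.6.
Then θ = mean/k = 6790/1.6 = 4240.

k ≈ 1.6, θ ≈ 4240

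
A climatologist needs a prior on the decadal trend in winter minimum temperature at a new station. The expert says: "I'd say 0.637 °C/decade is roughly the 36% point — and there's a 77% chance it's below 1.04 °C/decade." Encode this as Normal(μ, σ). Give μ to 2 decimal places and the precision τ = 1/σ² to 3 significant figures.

The p-quantile of Normal(μ,σ) is μ + z_p·σ, with z_{0.36} = -0.3585 and z_{0.77} = 0.7388.
Eliminate σ: μ = (z₂·x₁ − z₁·x₂)/(z₂ − z₁) = (0.7388·0.637 − (-0.3585)·1.04)/1.097 = 0.77.
Then σ = (x₂ − x₁)/(z₂ − z₁) = (1.04 − 0.637)/1.097 = 0.37.
Precision τ = 1/σ² = 1/0.3673² = 7.41.

μ = 0.77, τ = 7.41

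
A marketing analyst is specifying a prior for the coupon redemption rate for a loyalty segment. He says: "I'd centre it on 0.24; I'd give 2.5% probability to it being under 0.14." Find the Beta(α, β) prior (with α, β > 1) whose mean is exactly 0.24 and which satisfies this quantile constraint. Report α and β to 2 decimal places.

With mean 0.24 fixed, write α = 0.24s, β = 0.76s where s = α+β.
Need P(θ < 0.14) = 0.025 under Beta(0.24s, 0.76s). Normal approximation: (q−m)/√(m(1−m)/s) ≈ z_{0.025} = -1.96, so s ≈ 0.24·0.76·(-1.96)²/(0.14−0.24)² = 70.1.
At s = 70.1: P(θ<0.14) ≈ 0.015. Adjusting to match 0.025 gives s ≈ 57.80.
So α = 0.24·57.80 ≈ 13.87, β = 0.76·57.80 ≈ 43.93.

α ≈ 13.87, β ≈ 43.93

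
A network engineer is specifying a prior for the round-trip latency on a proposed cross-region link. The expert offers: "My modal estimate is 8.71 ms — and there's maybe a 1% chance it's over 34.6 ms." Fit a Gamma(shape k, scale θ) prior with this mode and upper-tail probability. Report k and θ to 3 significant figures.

Gamma(k,θ) with k>1 has mode (k−1)θ, so θ = 8.71/(k−1).
Need P(X < 34.6) = 0.99 with θ tied to k this way. Start at k = 2, θ = 8.71: P(X<34.6) ≈ 0.906.
Too low — raise k to concentrate. Iterating converges to k ≈ 3.2.
Then θ = 8.71/(3.2−1) ≈ 3.96.

k ≈ 3.2, θ ≈ 3.96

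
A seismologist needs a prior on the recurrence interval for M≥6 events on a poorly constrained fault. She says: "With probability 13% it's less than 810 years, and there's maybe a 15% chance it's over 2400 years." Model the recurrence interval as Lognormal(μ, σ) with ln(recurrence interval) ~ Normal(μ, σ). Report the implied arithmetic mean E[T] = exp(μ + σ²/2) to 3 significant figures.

If T ~ Lognormal(μ,σ) then ln T ~ Normal(μ,σ), so the p-quantile of ln T is μ + z_p·σ.
ln(810) = 6.697 and ln(2400) = 7.783; z_{0.13} = -1.126, z_{0.85} = 1.036.
σ = (7.783 − 6.697)/(1.036 − (-1.126)) = 0.502.
μ = 6.697 − (-1.126)·0.502 = 7.263.
E[T] = exp(μ + σ²/2) = exp(7.263 + 0.1261) = 1620 years.

E[T] ≈ 1620 years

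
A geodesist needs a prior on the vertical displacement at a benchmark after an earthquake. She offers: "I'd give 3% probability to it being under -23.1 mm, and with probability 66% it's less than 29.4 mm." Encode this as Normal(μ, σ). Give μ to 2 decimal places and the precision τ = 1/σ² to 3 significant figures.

μ = 19.96, τ = 0.00191

For Normal(μ,σ), the p-quantile is μ + z_p·σ. Here z_{0.03} = -1.881, z_{0.66} = 0.4125.
So -23.1 = μ − 1.881σ and 29.4 = μ + 0.4125σ.
Subtracting: σ = (29.4 − -23.1)/(0.4125 − (-1.881)) = 22.89.
Then μ = -23.1 − (-1.881)·22.89 = 19.96.
Precision τ = 1/σ² = 1/22.89² = 0.00191.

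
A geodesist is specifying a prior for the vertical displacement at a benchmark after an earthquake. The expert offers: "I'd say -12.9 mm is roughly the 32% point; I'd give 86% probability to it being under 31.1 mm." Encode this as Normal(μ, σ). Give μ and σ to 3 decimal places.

The p-quantile of Normal(μ,σ) is μ + z_p·σ, with z_{0.32} = -0.4677 and z_{0.86} = 1.08.
Eliminate σ: μ = (z₂·x₁ − z₁·x₂)/(z₂ − z₁) = (1.08·-12.9 − (-0.4677)·31.1)/1.548 = 0.394.
Then σ = (x₂ − x₁)/(z₂ − z₁) = (31.1 − -12.9)/1.548 = 28.423.

μ = 0.394, σ = 28.423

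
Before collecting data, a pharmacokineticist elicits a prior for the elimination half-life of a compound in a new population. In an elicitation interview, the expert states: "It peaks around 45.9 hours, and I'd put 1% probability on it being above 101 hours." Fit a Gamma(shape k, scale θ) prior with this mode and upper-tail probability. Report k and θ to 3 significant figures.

k ≈ 8.75, θ ≈ 5.92

Gamma(k,θ) with k>1 has mode (k−1)θ, so θ = 45.9/(k−1).
Need P(X < 101) = 0.99 with θ tied to k this way. Start at k = 2, θ = 45.9: P(X<101) ≈ 0.646.
Too low — raise k to concentrate. Iterating converges to k ≈ 8.75.
Then θ = 45.9/(8.75−1) ≈ 5.92.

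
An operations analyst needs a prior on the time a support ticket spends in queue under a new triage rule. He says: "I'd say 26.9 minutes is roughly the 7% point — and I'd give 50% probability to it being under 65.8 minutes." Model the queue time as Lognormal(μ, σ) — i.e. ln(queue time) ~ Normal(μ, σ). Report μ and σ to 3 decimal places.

If T ~ Lognormal(μ,σ) then ln T ~ Normal(μ,σ), so the p-quantile of ln T is μ + z_p·σ.
ln(26.9) = 3.292 and ln(65.8) = 4.187; z_{0.07} = -1.476, z_{0.5} = 0.
σ = (4.187 − 3.292)/(0 − (-1.476)) = 0.606.
μ = 3.292 − (-1.476)·0.606 = 4.187.

μ ≈ 4.187, σ ≈ 0.606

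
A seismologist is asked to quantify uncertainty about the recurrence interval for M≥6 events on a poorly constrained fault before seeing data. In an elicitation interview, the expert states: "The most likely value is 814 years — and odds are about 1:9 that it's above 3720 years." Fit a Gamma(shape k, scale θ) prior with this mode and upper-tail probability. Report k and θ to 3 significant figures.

Gamma(k,θ) with k>1 has mode (k−1)θ, so θ = 814/(k−1).
Need P(X < 3720) = 0.9 with θ tied to k this way. Start at k = 2, θ = 814: P(X<3720) ≈ 0.942.
Too high — lower k to spread out. Iterating converges to k ≈ 1.78.
Then θ = 814/(1.78−1) ≈ 1050.

k ≈ 1.78, θ ≈ 1050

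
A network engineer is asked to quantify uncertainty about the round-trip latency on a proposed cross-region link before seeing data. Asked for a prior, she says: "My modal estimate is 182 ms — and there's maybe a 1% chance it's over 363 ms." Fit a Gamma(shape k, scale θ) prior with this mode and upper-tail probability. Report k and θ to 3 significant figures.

Gamma(k,θ) with k>1 has mode (k−1)θ, so θ = 182/(k−1).
Need P(X < 363) = 0.99 with θ tied to k this way. Start at k = 2, θ = 182: P(X<363) ≈ 0.593.
Too low — raise k to concentrate. Iterating converges to k ≈ 11.3.
Then θ = 182/(11.3−1) ≈ 17.7.

k ≈ 11.3, θ ≈ 17.7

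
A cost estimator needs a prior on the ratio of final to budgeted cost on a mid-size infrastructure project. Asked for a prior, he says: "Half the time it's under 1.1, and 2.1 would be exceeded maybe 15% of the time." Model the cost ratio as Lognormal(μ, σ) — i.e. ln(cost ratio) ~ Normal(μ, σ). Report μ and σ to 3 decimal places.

If T ~ Lognormal(μ,σ) then ln T ~ Normal(μ,σ), so the p-quantile of ln T is μ + z_p·σ.
ln(1.1) = 0.09531 and ln(2.1) = 0.7419; z_{0.5} = 0, z_{0.85} = 1.036.
σ = (0.7419 − 0.09531)/(1.036 − (0)) = 0.624.
μ = 0.09531 − (0)·0.624 = 0.095.

μ ≈ 0.095, σ ≈ 0.624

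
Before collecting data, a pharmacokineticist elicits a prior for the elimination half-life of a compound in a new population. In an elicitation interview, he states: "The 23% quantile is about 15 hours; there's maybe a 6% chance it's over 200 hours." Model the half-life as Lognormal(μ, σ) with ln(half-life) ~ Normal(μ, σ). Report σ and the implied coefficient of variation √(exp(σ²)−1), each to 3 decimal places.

σ ≈ 1.129, CV ≈ 1.606

If T ~ Lognormal(μ,σ) then ln T ~ Normal(μ,σ), so the p-quantile of ln T is μ + z_p·σ.
ln(15) = 2.708 and ln(200) = 5.298; z_{0.23} = -0.7388, z_{0.94} = 1.555.
σ = (5.298 − 2.708)/(1.555 − (-0.7388)) = 1.129.
μ = 2.708 − (-0.7388)·1.129 = 3.542.
CV = √(exp(σ²)−1) = √(exp(1.2754)−1) = 1.606.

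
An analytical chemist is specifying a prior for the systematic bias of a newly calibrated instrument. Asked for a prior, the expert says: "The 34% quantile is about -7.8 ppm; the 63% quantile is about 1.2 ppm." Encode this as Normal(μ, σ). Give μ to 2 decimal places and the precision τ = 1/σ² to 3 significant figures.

μ = -2.81, τ = 0.00684

For Normal(μ,σ), the p-quantile is μ + z_p·σ. Here z_{0.34} = -0.4125, z_{0.63} = 0.3319.
So -7.8 = μ − 0.4125σ and 1.2 = μ + 0.3319σ.
Subtracting: σ = (1.2 − -7.8)/(0.3319 − (-0.4125)) = 12.09.
Then μ = -7.8 − (-0.4125)·12.09 = -2.81.
Precision τ = 1/σ² = 1/12.09² = 0.00684.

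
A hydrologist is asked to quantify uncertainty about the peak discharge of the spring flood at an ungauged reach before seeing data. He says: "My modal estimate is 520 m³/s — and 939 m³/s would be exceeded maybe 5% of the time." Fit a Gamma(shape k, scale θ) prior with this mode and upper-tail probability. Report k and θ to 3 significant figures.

Gamma(k,θ) with k>1 has mode (k−1)θ, so θ = 520/(k−1).
Need P(X < 939) = 0.95 with θ tied to k this way. Start at k = 2, θ = 520: P(X<939) ≈ 0.539.
Too low — raise k to concentrate. Iterating converges to k ≈ 8.98.
Then θ = 520/(8.98−1) ≈ 65.2.

k ≈ 8.98, θ ≈ 65.2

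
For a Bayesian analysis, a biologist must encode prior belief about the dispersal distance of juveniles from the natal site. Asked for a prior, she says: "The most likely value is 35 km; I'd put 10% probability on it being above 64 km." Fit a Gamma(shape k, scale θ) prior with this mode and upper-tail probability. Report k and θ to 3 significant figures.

Gamma(k,θ) with k>1 has mode (k−1)θ, so θ = 35/(k−1).
Need P(X < 64) = 0.9 with θ tied to k this way. Start at k = 2, θ = 35: P(X<64) ≈ 0.546.
Too low — raise k to concentrate. Iterating converges to k ≈ 6.23.
Then θ = 35/(6.23−1) ≈ 6.69.

k ≈ 6.23, θ ≈ 6.69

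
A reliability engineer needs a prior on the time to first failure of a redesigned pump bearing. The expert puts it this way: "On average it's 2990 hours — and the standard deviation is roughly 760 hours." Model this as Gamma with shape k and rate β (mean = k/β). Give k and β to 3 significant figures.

k ≈ 15.5, β ≈ 0.00518

For Gamma(k, rate β): mean = k/β, variance = k/β², so CV = 1/√k.
CV = SD/mean = 760/2990 = 0.2542, hence k = 1/CV² = 15.5.
Then β = k/mean = 15.5/2990 = 0.00518.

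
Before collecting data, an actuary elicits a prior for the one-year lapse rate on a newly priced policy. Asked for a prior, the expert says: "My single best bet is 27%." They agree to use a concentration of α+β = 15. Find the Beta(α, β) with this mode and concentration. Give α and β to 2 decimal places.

For α,β > 1 the Beta mode is (α−1)/(α+β−2). With α+β = 15, the mode is (α−1)/13.
Set (α−1)/13 = 0.27 → α = 1 + 0.27·13 = 4.51.
β = 15 − α = 10.49.

α = 4.51, β = 10.49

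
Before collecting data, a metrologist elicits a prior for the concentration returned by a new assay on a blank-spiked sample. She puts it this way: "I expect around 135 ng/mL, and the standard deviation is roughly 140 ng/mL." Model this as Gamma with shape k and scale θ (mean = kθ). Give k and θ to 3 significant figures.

k ≈ 0.93, θ ≈ 145

For Gamma(k, scale θ): mean = kθ, variance = kθ², so CV = 1/√k.
CV = SD/mean = 140/135 = 1.037, hence k = 1/CV² = 0.93.
Then θ = mean/k = 135/0.93 = 145.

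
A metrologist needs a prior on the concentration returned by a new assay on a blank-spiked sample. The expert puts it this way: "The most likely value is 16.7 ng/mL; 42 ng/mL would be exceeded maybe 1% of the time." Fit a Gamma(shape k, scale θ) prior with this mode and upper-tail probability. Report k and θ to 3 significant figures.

Gamma(k,θ) with k>1 has mode (k−1)θ, so θ = 16.7/(k−1).
Need P(X < 42) = 0.99 with θ tied to k this way. Start at k = 2, θ = 16.7: P(X<42) ≈ 0.716.
Too low — raise k to concentrate. Iterating converges to k ≈ 6.51.
Then θ = 16.7/(6.51−1) ≈ 3.03.

k ≈ 6.51, θ ≈ 3.03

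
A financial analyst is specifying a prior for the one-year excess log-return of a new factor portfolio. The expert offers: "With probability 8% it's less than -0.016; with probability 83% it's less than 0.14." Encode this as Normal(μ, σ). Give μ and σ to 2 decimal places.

μ = 0.08, σ = 0.07

The p-quantile of Normal(μ,σ) is μ + z_p·σ, with z_{0.08} = -1.405 and z_{0.83} = 0.9542.
Eliminate σ: μ = (z₂·x₁ − z₁·x₂)/(z₂ − z₁) = (0.9542·-0.016 − (-1.405)·0.14)/2.359 = 0.08.
Then σ = (x₂ − x₁)/(z₂ − z₁) = (0.14 − -0.016)/2.359 = 0.07.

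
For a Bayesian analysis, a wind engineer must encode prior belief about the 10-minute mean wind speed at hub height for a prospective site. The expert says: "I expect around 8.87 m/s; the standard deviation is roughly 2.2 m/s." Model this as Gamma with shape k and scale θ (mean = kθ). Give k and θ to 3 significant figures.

For Gamma(k, scale θ): mean = kθ, variance = kθ², so CV = 1/√k.
CV = SD/mean = 2.2/8.87 = 0.248, hence k = 1/CV² = 16.3.
Then θ = mean/k = 8.87/16.3 = 0.546.

k ≈ 16.3, θ ≈ 0.546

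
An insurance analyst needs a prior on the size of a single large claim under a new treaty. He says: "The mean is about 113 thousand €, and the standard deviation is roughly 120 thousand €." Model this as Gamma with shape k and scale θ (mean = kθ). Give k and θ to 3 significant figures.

For Gamma(k, scale θ): mean = kθ, variance = kθ², so CV = 1/√k.
CV = SD/mean = 120/113 = 1.062, hence k = 1/CV² = 0.887.
Then θ = mean/k = 113/0.887 = 127.

k ≈ 0.887, θ ≈ 127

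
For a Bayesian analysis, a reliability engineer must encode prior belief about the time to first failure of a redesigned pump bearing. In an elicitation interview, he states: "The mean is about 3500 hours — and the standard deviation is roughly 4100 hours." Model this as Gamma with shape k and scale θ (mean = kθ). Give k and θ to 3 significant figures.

For Gamma(k, scale θ): mean = kθ, variance = kθ², so CV = 1/√k.
CV = SD/mean = 4100/3500 = 1.171, hence k = 1/CV² = 0.729.
Then θ = mean/k = 3500/0.729 = 4800.

k ≈ 0.729, θ ≈ 4800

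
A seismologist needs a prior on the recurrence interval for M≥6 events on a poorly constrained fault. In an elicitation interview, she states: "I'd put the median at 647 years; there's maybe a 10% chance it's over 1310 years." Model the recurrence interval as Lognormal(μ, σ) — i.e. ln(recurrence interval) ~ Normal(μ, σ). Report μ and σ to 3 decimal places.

If T ~ Lognormal(μ,σ) then ln T ~ Normal(μ,σ), so the p-quantile of ln T is μ + z_p·σ.
ln(647) = 6.472 and ln(1310) = 7.178; z_{0.5} = 0, z_{0.9} = 1.282.
σ = (7.178 − 6.472)/(1.282 − (0)) = 0.550.
μ = 6.472 − (0)·0.550 = 6.472.

μ ≈ 6.472, σ ≈ 0.550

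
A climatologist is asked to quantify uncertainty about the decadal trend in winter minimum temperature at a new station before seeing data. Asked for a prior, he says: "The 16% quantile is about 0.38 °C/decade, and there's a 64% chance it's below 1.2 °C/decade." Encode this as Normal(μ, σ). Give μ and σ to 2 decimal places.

For Normal(μ,σ), the p-quantile is μ + z_p·σ. Here z_{0.16} = -0.9945, z_{0.64} = 0.3585.
So 0.38 = μ − 0.9945σ and 1.2 = μ + 0.3585σ.
Subtracting: σ = (1.2 − 0.38)/(0.3585 − (-0.9945)) = 0.61.
Then μ = 0.38 − (-0.9945)·0.61 = 0.98.

μ = 0.98, σ = 0.61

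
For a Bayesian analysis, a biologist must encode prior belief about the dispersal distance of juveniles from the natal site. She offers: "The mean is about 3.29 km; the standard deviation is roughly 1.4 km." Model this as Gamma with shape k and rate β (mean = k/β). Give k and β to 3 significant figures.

For Gamma(k, rate β): mean = k/β, variance = k/β², so CV = 1/√k.
CV = SD/mean = 1.4/3.29 = 0.4255, hence k = 1/CV² = 5.52.
Then β = k/mean = 5.52/3.29 = 1.68.

k ≈ 5.52, β ≈ 1.68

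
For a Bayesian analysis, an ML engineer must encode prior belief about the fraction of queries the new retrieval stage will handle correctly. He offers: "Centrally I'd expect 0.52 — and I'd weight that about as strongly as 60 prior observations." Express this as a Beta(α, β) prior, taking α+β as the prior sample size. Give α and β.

Under the effective-sample-size interpretation, Beta(α, β) has prior mean α/(α+β) and prior sample size α+β.
So α+β = 60 and α/(α+β) = 0.52, giving α = 0.52·60 = 31.2 and β = 60 − 31.2 = 28.8.

α = 31.2, β = 28.8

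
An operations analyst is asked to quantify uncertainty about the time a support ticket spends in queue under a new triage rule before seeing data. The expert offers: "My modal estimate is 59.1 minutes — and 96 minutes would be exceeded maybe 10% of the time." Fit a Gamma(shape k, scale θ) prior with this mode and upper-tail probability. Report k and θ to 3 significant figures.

Gamma(k,θ) with k>1 has mode (k−1)θ, so θ = 59.1/(k−1).
Need P(X < 96) = 0.9 with θ tied to k this way. Start at k = 2, θ = 59.1: P(X<96) ≈ 0.483.
Too low — raise k to concentrate. Iterating converges to k ≈ 9.
Then θ = 59.1/(9−1) ≈ 7.39.

k ≈ 9, θ ≈ 7.39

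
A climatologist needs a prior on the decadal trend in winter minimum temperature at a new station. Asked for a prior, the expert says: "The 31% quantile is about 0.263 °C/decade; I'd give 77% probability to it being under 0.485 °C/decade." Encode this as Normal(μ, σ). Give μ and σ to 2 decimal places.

μ = 0.35, σ = 0.18

The p-quantile of Normal(μ,σ) is μ + z_p·σ, with z_{0.31} = -0.4959 and z_{0.77} = 0.7388.
Eliminate σ: μ = (z₂·x₁ − z₁·x₂)/(z₂ − z₁) = (0.7388·0.263 − (-0.4959)·0.485)/1.235 = 0.35.
Then σ = (x₂ − x₁)/(z₂ − z₁) = (0.485 − 0.263)/1.235 = 0.18.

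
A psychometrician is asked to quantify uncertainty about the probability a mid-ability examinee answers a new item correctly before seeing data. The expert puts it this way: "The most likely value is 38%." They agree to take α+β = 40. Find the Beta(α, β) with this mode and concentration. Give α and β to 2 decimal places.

For α,β > 1 the Beta mode is (α−1)/(α+β−2). With α+β = 40, the mode is (α−1)/38.
Set (α−1)/38 = 0.38 → α = 1 + 0.38·38 = 15.44.
β = 40 − α = 24.56.

α = 15.44, β = 24.56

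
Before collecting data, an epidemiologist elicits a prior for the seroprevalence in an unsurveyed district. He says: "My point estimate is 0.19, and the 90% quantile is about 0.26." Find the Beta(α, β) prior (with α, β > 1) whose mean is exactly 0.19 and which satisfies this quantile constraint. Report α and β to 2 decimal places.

With mean 0.19 fixed, write α = 0.19s, β = 0.81s where s = α+β.
Need P(θ < 0.26) = 0.9 under Beta(0.19s, 0.81s). Normal approximation: (q−m)/√(m(1−m)/s) ≈ z_{0.9} = 1.28, so s ≈ 0.19·0.81·(1.28)²/(0.26−0.19)² = 51.6.
At s = 51.6: P(θ<0.26) ≈ 0.895. Adjusting to match 0.9 gives s ≈ 54.39.
So α = 0.19·54.39 ≈ 10.33, β = 0.81·54.39 ≈ 44.06.

α ≈ 10.33, β ≈ 44.06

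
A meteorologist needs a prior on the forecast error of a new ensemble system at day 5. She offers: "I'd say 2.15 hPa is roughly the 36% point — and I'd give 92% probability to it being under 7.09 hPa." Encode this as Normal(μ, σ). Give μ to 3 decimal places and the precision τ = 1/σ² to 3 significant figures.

For Normal(μ,σ), the p-quantile is μ + z_p·σ. Here z_{0.36} = -0.3585, z_{0.92} = 1.405.
So 2.15 = μ − 0.3585σ and 7.09 = μ + 1.405σ.
Subtracting: σ = (7.09 − 2.15)/(1.405 − (-0.3585)) = 2.801.
Then μ = 2.15 − (-0.3585)·2.801 = 3.154.
Precision τ = 1/σ² = 1/2.801² = 0.127.

μ = 3.154, τ = 0.127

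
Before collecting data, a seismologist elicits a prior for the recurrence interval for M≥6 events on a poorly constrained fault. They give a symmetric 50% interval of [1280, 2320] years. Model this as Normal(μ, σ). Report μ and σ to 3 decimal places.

A symmetric 50% interval runs μ ± z·σ with z = 0.6745.
Half-width = 520, so σ = 520/0.6745 = 770.953.
μ is the interval midpoint, 1800.000.

μ = 1800.000, σ = 770.953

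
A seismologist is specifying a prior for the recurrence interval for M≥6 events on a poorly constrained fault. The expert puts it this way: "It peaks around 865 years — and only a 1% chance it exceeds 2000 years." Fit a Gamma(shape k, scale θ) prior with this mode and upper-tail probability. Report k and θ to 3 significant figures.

Gamma(k,θ) with k>1 has mode (k−1)θ, so θ = 865/(k−1).
Need P(X < 2000) = 0.99 with θ tied to k this way. Start at k = 2, θ = 865: P(X<2000) ≈ 0.672.
Too low — raise k to concentrate. Iterating converges to k ≈ 7.79.
Then θ = 865/(7.79−1) ≈ 127.

k ≈ 7.79, θ ≈ 127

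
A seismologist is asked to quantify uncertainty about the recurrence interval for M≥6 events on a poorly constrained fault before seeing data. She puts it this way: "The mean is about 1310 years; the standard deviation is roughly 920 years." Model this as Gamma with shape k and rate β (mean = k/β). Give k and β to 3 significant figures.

For Gamma(k, rate β): mean = k/β, variance = k/β², so CV = 1/√k.
CV = SD/mean = 920/1310 = 0.7023, hence k = 1/CV² = 2.03.
Then β = k/mean = 2.03/1310 = 0.00155.

k ≈ 2.03, β ≈ 0.00155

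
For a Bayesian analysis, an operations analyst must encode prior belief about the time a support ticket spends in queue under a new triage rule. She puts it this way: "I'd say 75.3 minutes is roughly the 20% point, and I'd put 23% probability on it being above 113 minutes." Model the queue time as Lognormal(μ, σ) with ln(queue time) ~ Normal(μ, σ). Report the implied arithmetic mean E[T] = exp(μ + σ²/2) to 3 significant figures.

If T ~ Lognormal(μ,σ) then ln T ~ Normal(μ,σ), so the p-quantile of ln T is μ + z_p·σ.
ln(75.3) = 4.321 and ln(113) = 4.727; z_{0.2} = -0.8416, z_{0.77} = 0.7388.
σ = (4.727 − 4.321)/(0.7388 − (-0.8416)) = 0.257.
μ = 4.321 − (-0.8416)·0.257 = 4.538.
E[T] = exp(μ + σ²/2) = exp(4.538 + 0.0330) = 96.6 minutes.

E[T] ≈ 96.6 minutes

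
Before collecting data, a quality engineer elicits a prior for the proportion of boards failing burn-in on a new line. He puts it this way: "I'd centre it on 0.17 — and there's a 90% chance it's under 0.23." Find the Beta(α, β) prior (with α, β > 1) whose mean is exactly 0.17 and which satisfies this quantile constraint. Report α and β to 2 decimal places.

With mean 0.17 fixed, write α = 0.17s, β = 0.83s where s = α+β.
Need P(θ < 0.23) = 0.9 under Beta(0.17s, 0.83s). Normal approximation: (q−m)/√(m(1−m)/s) ≈ z_{0.9} = 1.28, so s ≈ 0.17·0.83·(1.28)²/(0.23−0.17)² = 64.4.
At s = 64.4: P(θ<0.23) ≈ 0.895. Adjusting to match 0.9 gives s ≈ 67.92.
So α = 0.17·67.92 ≈ 11.55, β = 0.83·67.92 ≈ 56.37.

α ≈ 11.55, β ≈ 56.37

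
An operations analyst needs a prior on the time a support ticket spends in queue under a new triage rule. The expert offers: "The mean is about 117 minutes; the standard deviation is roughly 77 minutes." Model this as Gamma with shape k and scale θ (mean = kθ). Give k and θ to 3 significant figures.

k ≈ 2.31, θ ≈ 50.7

For Gamma(k, scale θ): mean = kθ, variance = kθ², so CV = 1/√k.
CV = SD/mean = 77/117 = 0.6581, hence k = 1/CV² = 2.31.
Then θ = mean/k = 117/2.31 = 50.7.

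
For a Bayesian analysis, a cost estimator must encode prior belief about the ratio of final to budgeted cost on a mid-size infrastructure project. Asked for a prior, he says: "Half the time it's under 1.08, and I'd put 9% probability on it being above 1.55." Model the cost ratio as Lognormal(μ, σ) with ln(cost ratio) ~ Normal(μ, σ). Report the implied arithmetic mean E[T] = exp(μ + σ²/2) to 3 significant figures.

If T ~ Lognormal(μ,σ) then ln T ~ Normal(μ,σ), so the p-quantile of ln T is μ + z_p·σ.
ln(1.08) = 0.07696 and ln(1.55) = 0.4383; z_{0.5} = 0, z_{0.91} = 1.341.
σ = (0.4383 − 0.07696)/(1.341 − (0)) = 0.269.
μ = 0.07696 − (0)·0.269 = 0.077.
E[T] = exp(μ + σ²/2) = exp(0.077 + 0.0363) = 1.12.

E[T] ≈ 1.12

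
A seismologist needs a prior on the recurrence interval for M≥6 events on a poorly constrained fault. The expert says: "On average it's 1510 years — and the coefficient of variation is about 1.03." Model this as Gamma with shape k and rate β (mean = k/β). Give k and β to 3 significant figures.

For Gamma(k, rate β): mean = k/β, variance = k/β², so CV = 1/√k.
CV = 1.03, hence k = 1/CV² = 0.943.
Then β = k/mean = 0.943/1510 = 0.000624.

k ≈ 0.943, β ≈ 0.000624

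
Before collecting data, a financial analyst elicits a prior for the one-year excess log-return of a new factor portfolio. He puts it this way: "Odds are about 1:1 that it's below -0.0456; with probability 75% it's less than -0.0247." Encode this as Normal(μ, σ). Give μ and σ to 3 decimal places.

The p-quantile of Normal(μ,σ) is μ + z_p·σ, with z_{0.5} = 0 and z_{0.75} = 0.6745.
Eliminate σ: μ = (z₂·x₁ − z₁·x₂)/(z₂ − z₁) = (0.6745·-0.0456 − (0)·-0.0247)/0.6745 = -0.046.
Then σ = (x₂ − x₁)/(z₂ − z₁) = (-0.0247 − -0.0456)/0.6745 = 0.031.

μ = -0.046, σ = 0.031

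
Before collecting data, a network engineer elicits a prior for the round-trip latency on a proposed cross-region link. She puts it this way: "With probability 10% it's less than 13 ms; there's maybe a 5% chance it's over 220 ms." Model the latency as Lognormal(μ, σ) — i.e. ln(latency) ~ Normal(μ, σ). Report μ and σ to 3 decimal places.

If T ~ Lognormal(μ,σ) then ln T ~ Normal(μ,σ), so the p-quantile of ln T is μ + z_p·σ.
ln(13) = 2.565 and ln(220) = 5.394; z_{0.1} = -1.282, z_{0.95} = 1.645.
σ = (5.394 − 2.565)/(1.645 − (-1.282)) = 0.967.
μ = 2.565 − (-1.282)·0.967 = 3.804.

μ ≈ 3.804, σ ≈ 0.967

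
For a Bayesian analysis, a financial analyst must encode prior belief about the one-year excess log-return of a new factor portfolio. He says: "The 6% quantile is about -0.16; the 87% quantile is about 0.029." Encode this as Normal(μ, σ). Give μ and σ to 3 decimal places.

μ = -0.050, σ = 0.070

For Normal(μ,σ), the p-quantile is μ + z_p·σ. Here z_{0.06} = -1.555, z_{0.87} = 1.126.
So -0.16 = μ − 1.555σ and 0.029 = μ + 1.126σ.
Subtracting: σ = (0.029 − -0.16)/(1.126 − (-1.555)) = 0.070.
Then μ = -0.16 − (-1.555)·0.070 = -0.050.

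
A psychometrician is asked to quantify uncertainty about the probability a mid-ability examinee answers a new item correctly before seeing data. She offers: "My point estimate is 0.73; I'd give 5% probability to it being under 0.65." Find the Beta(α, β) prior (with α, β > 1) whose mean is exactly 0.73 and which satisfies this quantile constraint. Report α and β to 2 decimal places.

With mean 0.73 fixed, write α = 0.73s, β = 0.27s where s = α+β.
Need P(θ < 0.65) = 0.05 under Beta(0.73s, 0.27s). Normal approximation: (q−m)/√(m(1−m)/s) ≈ z_{0.05} = -1.64, so s ≈ 0.73·0.27·(-1.64)²/(0.65−0.73)² = 83.3.
At s = 83.3: P(θ<0.65) ≈ 0.055. Adjusting to match 0.05 gives s ≈ 88.73.
So α = 0.73·88.73 ≈ 64.78, β = 0.27·88.73 ≈ 23.96.

α ≈ 64.78, β ≈ 23.96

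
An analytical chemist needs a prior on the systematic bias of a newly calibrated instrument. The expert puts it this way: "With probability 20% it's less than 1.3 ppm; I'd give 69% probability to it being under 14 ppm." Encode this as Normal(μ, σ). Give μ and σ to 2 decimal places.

For Normal(μ,σ), the p-quantile is μ + z_p·σ. Here z_{0.2} = -0.8416, z_{0.69} = 0.4959.
So 1.3 = μ − 0.8416σ and 14 = μ + 0.4959σ.
Subtracting: σ = (14 − 1.3)/(0.4959 − (-0.8416)) = 9.50.
Then μ = 1.3 − (-0.8416)·9.50 = 9.29.

μ = 9.29, σ = 9.50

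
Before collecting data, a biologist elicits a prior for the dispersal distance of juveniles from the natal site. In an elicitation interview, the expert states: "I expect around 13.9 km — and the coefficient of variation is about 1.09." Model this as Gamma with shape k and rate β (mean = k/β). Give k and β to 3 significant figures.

For Gamma(k, rate β): mean = k/β, variance = k/β², so CV = 1/√k.
CV = 1.09, hence k = 1/CV² = 0.842.
Then β = k/mean = 0.842/13.9 = 0.0606.

k ≈ 0.842, β ≈ 0.0606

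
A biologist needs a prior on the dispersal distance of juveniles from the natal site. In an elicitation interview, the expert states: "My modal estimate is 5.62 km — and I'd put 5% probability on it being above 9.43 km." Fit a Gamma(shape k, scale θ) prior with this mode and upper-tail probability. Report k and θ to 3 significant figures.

Gamma(k,θ) with k>1 has mode (k−1)θ, so θ = 5.62/(k−1).
Need P(X < 9.43) = 0.95 with θ tied to k this way. Start at k = 2, θ = 5.62: P(X<9.43) ≈ 0.500.
Too low — raise k to concentrate. Iterating converges to k ≈ 11.4.
Then θ = 5.62/(11.4−1) ≈ 0.539.

k ≈ 11.4, θ ≈ 0.539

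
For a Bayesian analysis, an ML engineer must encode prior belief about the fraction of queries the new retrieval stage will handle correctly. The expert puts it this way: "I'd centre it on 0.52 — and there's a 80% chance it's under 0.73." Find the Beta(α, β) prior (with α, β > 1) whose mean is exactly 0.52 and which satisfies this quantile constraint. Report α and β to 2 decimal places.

α ≈ 2.14, β ≈ 1.98

With mean 0.52 fixed, write α = 0.52s, β = 0.48s where s = α+β.
Need P(θ < 0.73) = 0.8 under Beta(0.52s, 0.48s). Normal approximation: (q−m)/√(m(1−m)/s) ≈ z_{0.8} = 0.842, so s ≈ 0.52·0.48·(0.842)²/(0.73−0.52)² = 4.0.
At s = 4.0: P(θ<0.73) ≈ 0.796. Adjusting to match 0.8 gives s ≈ 4.12.
So α = 0.52·4.12 ≈ 2.14, β = 0.48·4.12 ≈ 1.98.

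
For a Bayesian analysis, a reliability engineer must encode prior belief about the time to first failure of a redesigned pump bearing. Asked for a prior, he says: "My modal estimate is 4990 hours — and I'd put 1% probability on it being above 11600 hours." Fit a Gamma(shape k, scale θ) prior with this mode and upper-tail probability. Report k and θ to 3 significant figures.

k ≈ 7.7, θ ≈ 745

Gamma(k,θ) with k>1 has mode (k−1)θ, so θ = 4990/(k−1).
Need P(X < 11600) = 0.99 with θ tied to k this way. Start at k = 2, θ = 4990: P(X<11600) ≈ 0.675.
Too low — raise k to concentrate. Iterating converges to k ≈ 7.7.
Then θ = 4990/(7.7−1) ≈ 745.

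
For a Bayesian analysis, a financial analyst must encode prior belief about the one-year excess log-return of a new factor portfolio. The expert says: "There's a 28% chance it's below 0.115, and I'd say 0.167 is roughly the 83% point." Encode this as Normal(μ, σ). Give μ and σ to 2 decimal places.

The p-quantile of Normal(μ,σ) is μ + z_p·σ, with z_{0.28} = -0.5828 and z_{0.83} = 0.9542.
Eliminate σ: μ = (z₂·x₁ − z₁·x₂)/(z₂ − z₁) = (0.9542·0.115 − (-0.5828)·0.167)/1.537 = 0.13.
Then σ = (x₂ − x₁)/(z₂ − z₁) = (0.167 − 0.115)/1.537 = 0.03.

μ = 0.13, σ = 0.03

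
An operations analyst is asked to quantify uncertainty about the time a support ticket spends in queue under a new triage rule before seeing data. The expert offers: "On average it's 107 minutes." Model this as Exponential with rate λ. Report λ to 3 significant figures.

Exponential mean = 1/λ, so λ = 1/107.0 = 0.00935.

λ ≈ 0.00935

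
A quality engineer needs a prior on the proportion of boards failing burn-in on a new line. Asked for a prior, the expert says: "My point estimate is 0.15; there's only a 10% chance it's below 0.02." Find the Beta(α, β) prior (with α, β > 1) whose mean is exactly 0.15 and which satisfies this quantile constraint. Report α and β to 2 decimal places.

With mean 0.15 fixed, write α = 0.15s, β = 0.85s where s = α+β.
Need P(θ < 0.02) = 0.1 under Beta(0.15s, 0.85s). Normal approximation: (q−m)/√(m(1−m)/s) ≈ z_{0.1} = -1.28, so s ≈ 0.15·0.85·(-1.28)²/(0.02−0.15)² = 12.4.
At s = 12.4: P(θ<0.02) ≈ 0.030. Adjusting to match 0.1 gives s ≈ 7.00.
So α = 0.15·7.00 ≈ 1.05, β = 0.85·7.00 ≈ 5.95.

α ≈ 1.05, β ≈ 5.95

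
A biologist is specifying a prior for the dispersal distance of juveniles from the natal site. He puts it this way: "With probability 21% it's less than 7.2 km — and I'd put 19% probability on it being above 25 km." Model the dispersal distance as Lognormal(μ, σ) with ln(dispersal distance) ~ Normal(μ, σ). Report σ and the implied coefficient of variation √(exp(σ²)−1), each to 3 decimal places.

σ ≈ 0.739, CV ≈ 0.852

If T ~ Lognormal(μ,σ) then ln T ~ Normal(μ,σ), so the p-quantile of ln T is μ + z_p·σ.
ln(7.2) = 1.974 and ln(25) = 3.219; z_{0.21} = -0.8064, z_{0.81} = 0.8779.
σ = (3.219 − 1.974)/(0.8779 − (-0.8064)) = 0.739.
μ = 1.974 − (-0.8064)·0.739 = 2.570.
CV = √(exp(σ²)−1) = √(exp(0.5462)−1) = 0.852.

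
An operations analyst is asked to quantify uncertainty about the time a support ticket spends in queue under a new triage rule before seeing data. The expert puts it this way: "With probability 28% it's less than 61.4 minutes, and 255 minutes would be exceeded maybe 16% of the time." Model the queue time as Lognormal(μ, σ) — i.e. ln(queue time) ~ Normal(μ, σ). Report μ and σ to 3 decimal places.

μ ≈ 4.644, σ ≈ 0.903

If T ~ Lognormal(μ,σ) then ln T ~ Normal(μ,σ), so the p-quantile of ln T is μ + z_p·σ.
ln(61.4) = 4.117 and ln(255) = 5.541; z_{0.28} = -0.5828, z_{0.84} = 0.9945.
σ = (5.541 − 4.117)/(0.9945 − (-0.5828)) = 0.903.
μ = 4.117 − (-0.5828)·0.903 = 4.644.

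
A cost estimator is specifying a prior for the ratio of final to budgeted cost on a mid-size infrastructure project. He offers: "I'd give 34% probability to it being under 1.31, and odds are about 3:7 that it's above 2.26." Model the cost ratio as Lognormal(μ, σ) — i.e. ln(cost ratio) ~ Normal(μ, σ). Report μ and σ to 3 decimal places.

μ ≈ 0.510, σ ≈ 0.582

If T ~ Lognormal(μ,σ) then ln T ~ Normal(μ,σ), so the p-quantile of ln T is μ + z_p·σ.
ln(1.31) = 0.27 and ln(2.26) = 0.8154; z_{0.34} = -0.4125, z_{0.7} = 0.5244.
σ = (0.8154 − 0.27)/(0.5244 − (-0.4125)) = 0.582.
μ = 0.27 − (-0.4125)·0.582 = 0.510.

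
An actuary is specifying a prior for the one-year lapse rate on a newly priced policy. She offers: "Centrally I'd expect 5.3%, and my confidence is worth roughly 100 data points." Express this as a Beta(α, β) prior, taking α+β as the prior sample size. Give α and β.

α = 5.3, β = 94.7

Under the effective-sample-size interpretation, Beta(α, β) has prior mean α/(α+β) and prior sample size α+β.
So α+β = 100 and α/(α+β) = 0.053, giving α = 0.053·100 = 5.3 and β = 100 − 5.3 = 94.7.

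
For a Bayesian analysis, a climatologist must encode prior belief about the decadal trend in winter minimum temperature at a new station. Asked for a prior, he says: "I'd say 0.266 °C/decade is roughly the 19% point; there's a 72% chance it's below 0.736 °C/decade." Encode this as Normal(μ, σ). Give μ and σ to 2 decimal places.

The p-quantile of Normal(μ,σ) is μ + z_p·σ, with z_{0.19} = -0.8779 and z_{0.72} = 0.5828.
Eliminate σ: μ = (z₂·x₁ − z₁·x₂)/(z₂ − z₁) = (0.5828·0.266 − (-0.8779)·0.736)/1.461 = 0.55.
Then σ = (x₂ − x₁)/(z₂ − z₁) = (0.736 − 0.266)/1.461 = 0.32.

μ = 0.55, σ = 0.32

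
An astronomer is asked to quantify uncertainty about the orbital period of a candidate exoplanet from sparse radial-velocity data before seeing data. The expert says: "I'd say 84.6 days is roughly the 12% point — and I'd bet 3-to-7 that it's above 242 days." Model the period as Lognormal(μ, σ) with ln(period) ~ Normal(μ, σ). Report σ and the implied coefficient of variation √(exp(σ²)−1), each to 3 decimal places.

σ ≈ 0.618, CV ≈ 0.683

If T ~ Lognormal(μ,σ) then ln T ~ Normal(μ,σ), so the p-quantile of ln T is μ + z_p·σ.
ln(84.6) = 4.438 and ln(242) = 5.489; z_{0.12} = -1.175, z_{0.7} = 0.5244.
σ = (5.489 − 4.438)/(0.5244 − (-1.175)) = 0.618.
μ = 4.438 − (-1.175)·0.618 = 5.165.
CV = √(exp(σ²)−1) = √(exp(0.3825)−1) = 0.683.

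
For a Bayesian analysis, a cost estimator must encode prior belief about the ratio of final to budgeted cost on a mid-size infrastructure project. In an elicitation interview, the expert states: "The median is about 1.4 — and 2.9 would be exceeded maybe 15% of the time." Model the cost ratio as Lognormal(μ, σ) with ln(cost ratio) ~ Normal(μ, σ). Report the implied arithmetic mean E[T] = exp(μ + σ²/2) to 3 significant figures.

E[T] ≈ 1.79

If T ~ Lognormal(μ,σ) then ln T ~ Normal(μ,σ), so the p-quantile of ln T is μ + z_p·σ.
ln(1.4) = 0.3365 and ln(2.9) = 1.065; z_{0.5} = 0, z_{0.85} = 1.036.
σ = (1.065 − 0.3365)/(1.036 − (0)) = 0.703.
μ = 0.3365 − (0)·0.703 = 0.336.
E[T] = exp(μ + σ²/2) = exp(0.336 + 0.2469) = 1.79.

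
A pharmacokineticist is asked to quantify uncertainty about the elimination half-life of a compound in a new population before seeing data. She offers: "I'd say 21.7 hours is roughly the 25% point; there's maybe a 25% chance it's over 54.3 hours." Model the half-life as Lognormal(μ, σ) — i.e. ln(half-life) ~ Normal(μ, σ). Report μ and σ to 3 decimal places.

μ ≈ 3.536, σ ≈ 0.680

If T ~ Lognormal(μ,σ) then ln T ~ Normal(μ,σ), so the p-quantile of ln T is μ + z_p·σ.
ln(21.7) = 3.077 and ln(54.3) = 3.995; z_{0.25} = -0.6745, z_{0.75} = 0.6745.
σ = (3.995 − 3.077)/(0.6745 − (-0.6745)) = 0.680.
μ = 3.077 − (-0.6745)·0.680 = 3.536.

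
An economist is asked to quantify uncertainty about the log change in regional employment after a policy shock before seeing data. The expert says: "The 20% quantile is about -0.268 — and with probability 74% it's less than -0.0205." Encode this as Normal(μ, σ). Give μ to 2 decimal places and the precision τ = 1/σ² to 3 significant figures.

For Normal(μ,σ), the p-quantile is μ + z_p·σ. Here z_{0.2} = -0.8416, z_{0.74} = 0.6433.
So -0.268 = μ − 0.8416σ and -0.0205 = μ + 0.6433σ.
Subtracting: σ = (-0.0205 − -0.268)/(0.6433 − (-0.8416)) = 0.17.
Then μ = -0.268 − (-0.8416)·0.17 = -0.13.
Precision τ = 1/σ² = 1/0.1667² = 36.

μ = -0.13, τ = 36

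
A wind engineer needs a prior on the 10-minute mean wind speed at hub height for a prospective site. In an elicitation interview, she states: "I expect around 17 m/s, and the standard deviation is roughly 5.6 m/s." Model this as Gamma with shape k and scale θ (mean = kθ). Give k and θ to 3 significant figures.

For Gamma(k, scale θ): mean = kθ, variance = kθ², so CV = 1/√k.
CV = SD/mean = 5.6/17 = 0.3294, hence k = 1/CV² = 9.22.
Then θ = mean/k = 17/9.22 = 1.84.

k ≈ 9.22, θ ≈ 1.84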